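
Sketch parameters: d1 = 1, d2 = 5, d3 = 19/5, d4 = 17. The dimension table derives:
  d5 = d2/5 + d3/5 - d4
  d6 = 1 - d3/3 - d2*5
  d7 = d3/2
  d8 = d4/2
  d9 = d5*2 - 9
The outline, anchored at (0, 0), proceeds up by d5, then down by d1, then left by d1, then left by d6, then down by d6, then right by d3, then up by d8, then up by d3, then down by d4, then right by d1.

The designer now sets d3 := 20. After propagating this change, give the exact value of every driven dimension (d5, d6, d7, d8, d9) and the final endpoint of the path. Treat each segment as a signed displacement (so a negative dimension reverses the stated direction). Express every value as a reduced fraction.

d5 = -12
d6 = -92/3
d7 = 10
d8 = 17/2
d9 = -33
endpoint = (152/3, 175/6)

Apply edit: d3 := 20
  d5 = d2/5 + d3/5 - d4 = -12
  d6 = 1 - d3/3 - d2*5 = -92/3
  d7 = d3/2 = 10
  d8 = d4/2 = 17/2
  d9 = d5*2 - 9 = -33
Walk from origin (0, 0):
  seg 1: up by d5 = -12 → (0, -12)
  seg 2: down by d1 = 1 → (0, -13)
  seg 3: left by d1 = 1 → (-1, -13)
  seg 4: left by d6 = -92/3 → (89/3, -13)
  seg 5: down by d6 = -92/3 → (89/3, 53/3)
  seg 6: right by d3 = 20 → (149/3, 53/3)
  seg 7: up by d8 = 17/2 → (149/3, 157/6)
  seg 8: up by d3 = 20 → (149/3, 277/6)
  seg 9: down by d4 = 17 → (149/3, 175/6)
  seg 10: right by d1 = 1 → (152/3, 175/6)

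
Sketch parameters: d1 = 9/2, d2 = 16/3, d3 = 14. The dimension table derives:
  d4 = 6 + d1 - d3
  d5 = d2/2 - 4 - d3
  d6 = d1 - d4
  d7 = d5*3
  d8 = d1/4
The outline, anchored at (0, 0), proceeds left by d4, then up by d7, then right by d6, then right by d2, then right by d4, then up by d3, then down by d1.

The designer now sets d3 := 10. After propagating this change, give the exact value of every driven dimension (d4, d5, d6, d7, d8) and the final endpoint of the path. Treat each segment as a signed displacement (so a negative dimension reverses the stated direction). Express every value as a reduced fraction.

Apply edit: d3 := 10
  d4 = 6 + d1 - d3 = 1/2
  d5 = d2/2 - 4 - d3 = -34/3
  d6 = d1 - d4 = 4
  d7 = d5*3 = -34
  d8 = d1/4 = 9/8
Walk from origin (0, 0):
  seg 1: left by d4 = 1/2 → (-1/2, 0)
  seg 2: up by d7 = -34 → (-1/2, -34)
  seg 3: right by d6 = 4 → (7/2, -34)
  seg 4: right by d2 = 16/3 → (53/6, -34)
  seg 5: right by d4 = 1/2 → (28/3, -34)
  seg 6: up by d3 = 10 → (28/3, -24)
  seg 7: down by d1 = 9/2 → (28/3, -57/2)

d4 = 1/2
d5 = -34/3
d6 = 4
d7 = -34
d8 = 9/8
endpoint = (28/3, -57/2)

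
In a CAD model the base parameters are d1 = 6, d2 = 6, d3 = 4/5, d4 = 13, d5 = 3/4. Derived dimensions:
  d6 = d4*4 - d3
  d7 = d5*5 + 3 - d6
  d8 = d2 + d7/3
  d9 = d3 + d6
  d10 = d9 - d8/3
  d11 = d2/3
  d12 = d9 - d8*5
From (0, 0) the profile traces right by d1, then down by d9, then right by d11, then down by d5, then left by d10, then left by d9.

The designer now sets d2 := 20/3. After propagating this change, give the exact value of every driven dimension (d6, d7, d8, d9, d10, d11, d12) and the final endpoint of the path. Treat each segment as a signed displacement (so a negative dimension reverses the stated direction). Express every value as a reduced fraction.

d6 = 256/5
d7 = -889/20
d8 = -163/20
d9 = 52
d10 = 3283/60
d11 = 20/9
d12 = 371/4
endpoint = (-17729/180, -211/4)

Apply edit: d2 := 20/3
  d6 = d4*4 - d3 = 256/5
  d7 = d5*5 + 3 - d6 = -889/20
  d8 = d2 + d7/3 = -163/20
  d9 = d3 + d6 = 52
  d10 = d9 - d8/3 = 3283/60
  d11 = d2/3 = 20/9
  d12 = d9 - d8*5 = 371/4
Walk from origin (0, 0):
  seg 1: right by d1 = 6 → (6, 0)
  seg 2: down by d9 = 52 → (6, -52)
  seg 3: right by d11 = 20/9 → (74/9, -52)
  seg 4: down by d5 = 3/4 → (74/9, -211/4)
  seg 5: left by d10 = 3283/60 → (-8369/180, -211/4)
  seg 6: left by d9 = 52 → (-17729/180, -211/4)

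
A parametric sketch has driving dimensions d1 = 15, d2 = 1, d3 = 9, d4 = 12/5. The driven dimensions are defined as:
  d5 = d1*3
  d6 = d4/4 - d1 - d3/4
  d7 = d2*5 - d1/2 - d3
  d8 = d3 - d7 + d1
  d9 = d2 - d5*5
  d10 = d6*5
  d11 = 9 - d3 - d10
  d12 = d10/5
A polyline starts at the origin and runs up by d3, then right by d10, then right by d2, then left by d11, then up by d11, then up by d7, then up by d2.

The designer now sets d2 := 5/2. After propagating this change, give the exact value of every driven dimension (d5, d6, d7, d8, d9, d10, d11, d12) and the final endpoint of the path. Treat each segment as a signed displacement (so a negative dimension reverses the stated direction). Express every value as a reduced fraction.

Apply edit: d2 := 5/2
  d5 = d1*3 = 45
  d6 = d4/4 - d1 - d3/4 = -333/20
  d7 = d2*5 - d1/2 - d3 = -4
  d8 = d3 - d7 + d1 = 28
  d9 = d2 - d5*5 = -445/2
  d10 = d6*5 = -333/4
  d11 = 9 - d3 - d10 = 333/4
  d12 = d10/5 = -333/20
Walk from origin (0, 0):
  seg 1: up by d3 = 9 → (0, 9)
  seg 2: right by d10 = -333/4 → (-333/4, 9)
  seg 3: right by d2 = 5/2 → (-323/4, 9)
  seg 4: left by d11 = 333/4 → (-164, 9)
  seg 5: up by d11 = 333/4 → (-164, 369/4)
  seg 6: up by d7 = -4 → (-164, 353/4)
  seg 7: up by d2 = 5/2 → (-164, 363/4)

d5 = 45
d6 = -333/20
d7 = -4
d8 = 28
d9 = -445/2
d10 = -333/4
d11 = 333/4
d12 = -333/20
endpoint = (-164, 363/4)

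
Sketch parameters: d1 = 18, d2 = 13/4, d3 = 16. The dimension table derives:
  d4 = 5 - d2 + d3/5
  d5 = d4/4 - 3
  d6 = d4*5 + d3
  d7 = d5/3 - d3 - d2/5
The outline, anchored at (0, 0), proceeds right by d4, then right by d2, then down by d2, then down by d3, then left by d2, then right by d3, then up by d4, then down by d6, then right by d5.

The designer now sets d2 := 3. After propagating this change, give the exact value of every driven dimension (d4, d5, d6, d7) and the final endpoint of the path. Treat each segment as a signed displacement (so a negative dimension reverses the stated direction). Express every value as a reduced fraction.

Apply edit: d2 := 3
  d4 = 5 - d2 + d3/5 = 26/5
  d5 = d4/4 - 3 = -17/10
  d6 = d4*5 + d3 = 42
  d7 = d5/3 - d3 - d2/5 = -103/6
Walk from origin (0, 0):
  seg 1: right by d4 = 26/5 → (26/5, 0)
  seg 2: right by d2 = 3 → (41/5, 0)
  seg 3: down by d2 = 3 → (41/5, -3)
  seg 4: down by d3 = 16 → (41/5, -19)
  seg 5: left by d2 = 3 → (26/5, -19)
  seg 6: right by d3 = 16 → (106/5, -19)
  seg 7: up by d4 = 26/5 → (106/5, -69/5)
  seg 8: down by d6 = 42 → (106/5, -279/5)
  seg 9: right by d5 = -17/10 → (39/2, -279/5)

d4 = 26/5
d5 = -17/10
d6 = 42
d7 = -103/6
endpoint = (39/2, -279/5)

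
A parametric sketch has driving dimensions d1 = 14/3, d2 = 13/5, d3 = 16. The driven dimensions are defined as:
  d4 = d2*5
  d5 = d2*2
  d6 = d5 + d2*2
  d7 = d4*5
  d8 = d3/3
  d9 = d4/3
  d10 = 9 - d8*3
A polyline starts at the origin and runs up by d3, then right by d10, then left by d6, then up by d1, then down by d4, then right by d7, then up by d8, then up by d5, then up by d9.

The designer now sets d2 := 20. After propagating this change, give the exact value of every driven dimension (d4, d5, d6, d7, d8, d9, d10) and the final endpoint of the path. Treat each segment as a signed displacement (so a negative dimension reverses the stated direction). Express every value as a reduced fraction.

Apply edit: d2 := 20
  d4 = d2*5 = 100
  d5 = d2*2 = 40
  d6 = d5 + d2*2 = 80
  d7 = d4*5 = 500
  d8 = d3/3 = 16/3
  d9 = d4/3 = 100/3
  d10 = 9 - d8*3 = -7
Walk from origin (0, 0):
  seg 1: up by d3 = 16 → (0, 16)
  seg 2: right by d10 = -7 → (-7, 16)
  seg 3: left by d6 = 80 → (-87, 16)
  seg 4: up by d1 = 14/3 → (-87, 62/3)
  seg 5: down by d4 = 100 → (-87, -238/3)
  seg 6: right by d7 = 500 → (413, -238/3)
  seg 7: up by d8 = 16/3 → (413, -74)
  seg 8: up by d5 = 40 → (413, -34)
  seg 9: up by d9 = 100/3 → (413, -2/3)

d4 = 100
d5 = 40
d6 = 80
d7 = 500
d8 = 16/3
d9 = 100/3
d10 = -7
endpoint = (413, -2/3)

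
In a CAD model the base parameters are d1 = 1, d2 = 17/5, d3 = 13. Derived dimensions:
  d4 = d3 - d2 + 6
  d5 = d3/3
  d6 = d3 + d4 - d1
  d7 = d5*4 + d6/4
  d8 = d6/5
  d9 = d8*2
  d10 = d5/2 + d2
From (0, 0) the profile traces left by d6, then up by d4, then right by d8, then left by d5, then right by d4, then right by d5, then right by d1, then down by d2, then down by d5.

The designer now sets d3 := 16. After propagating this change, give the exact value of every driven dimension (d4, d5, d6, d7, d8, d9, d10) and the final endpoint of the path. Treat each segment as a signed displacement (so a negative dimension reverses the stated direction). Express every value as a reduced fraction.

Apply edit: d3 := 16
  d4 = d3 - d2 + 6 = 93/5
  d5 = d3/3 = 16/3
  d6 = d3 + d4 - d1 = 168/5
  d7 = d5*4 + d6/4 = 446/15
  d8 = d6/5 = 168/25
  d9 = d8*2 = 336/25
  d10 = d5/2 + d2 = 91/15
Walk from origin (0, 0):
  seg 1: left by d6 = 168/5 → (-168/5, 0)
  seg 2: up by d4 = 93/5 → (-168/5, 93/5)
  seg 3: right by d8 = 168/25 → (-672/25, 93/5)
  seg 4: left by d5 = 16/3 → (-2416/75, 93/5)
  seg 5: right by d4 = 93/5 → (-1021/75, 93/5)
  seg 6: right by d5 = 16/3 → (-207/25, 93/5)
  seg 7: right by d1 = 1 → (-182/25, 93/5)
  seg 8: down by d2 = 17/5 → (-182/25, 76/5)
  seg 9: down by d5 = 16/3 → (-182/25, 148/15)

d4 = 93/5
d5 = 16/3
d6 = 168/5
d7 = 446/15
d8 = 168/25
d9 = 336/25
d10 = 91/15
endpoint = (-182/25, 148/15)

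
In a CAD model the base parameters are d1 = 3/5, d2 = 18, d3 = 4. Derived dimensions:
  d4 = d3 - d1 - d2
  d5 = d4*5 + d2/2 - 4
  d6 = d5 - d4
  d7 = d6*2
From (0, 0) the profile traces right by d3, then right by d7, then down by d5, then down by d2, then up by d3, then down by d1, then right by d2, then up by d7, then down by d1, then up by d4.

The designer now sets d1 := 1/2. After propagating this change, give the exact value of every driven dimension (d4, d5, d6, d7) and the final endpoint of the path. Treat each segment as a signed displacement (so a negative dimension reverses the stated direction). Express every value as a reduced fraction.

Apply edit: d1 := 1/2
  d4 = d3 - d1 - d2 = -29/2
  d5 = d4*5 + d2/2 - 4 = -135/2
  d6 = d5 - d4 = -53
  d7 = d6*2 = -106
Walk from origin (0, 0):
  seg 1: right by d3 = 4 → (4, 0)
  seg 2: right by d7 = -106 → (-102, 0)
  seg 3: down by d5 = -135/2 → (-102, 135/2)
  seg 4: down by d2 = 18 → (-102, 99/2)
  seg 5: up by d3 = 4 → (-102, 107/2)
  seg 6: down by d1 = 1/2 → (-102, 53)
  seg 7: right by d2 = 18 → (-84, 53)
  seg 8: up by d7 = -106 → (-84, -53)
  seg 9: down by d1 = 1/2 → (-84, -107/2)
  seg 10: up by d4 = -29/2 → (-84, -68)

d4 = -29/2
d5 = -135/2
d6 = -53
d7 = -106
endpoint = (-84, -68)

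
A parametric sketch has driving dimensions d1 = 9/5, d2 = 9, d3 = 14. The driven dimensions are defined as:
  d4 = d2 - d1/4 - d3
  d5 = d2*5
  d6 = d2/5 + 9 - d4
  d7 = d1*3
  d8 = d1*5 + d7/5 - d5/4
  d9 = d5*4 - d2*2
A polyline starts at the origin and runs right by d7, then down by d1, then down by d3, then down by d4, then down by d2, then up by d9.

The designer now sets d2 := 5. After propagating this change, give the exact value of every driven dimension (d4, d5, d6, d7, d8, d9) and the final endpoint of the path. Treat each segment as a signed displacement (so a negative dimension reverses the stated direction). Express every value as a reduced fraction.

d4 = -189/20
d5 = 25
d6 = 389/20
d7 = 27/5
d8 = 383/100
d9 = 90
endpoint = (27/5, 1573/20)

Apply edit: d2 := 5
  d4 = d2 - d1/4 - d3 = -189/20
  d5 = d2*5 = 25
  d6 = d2/5 + 9 - d4 = 389/20
  d7 = d1*3 = 27/5
  d8 = d1*5 + d7/5 - d5/4 = 383/100
  d9 = d5*4 - d2*2 = 90
Walk from origin (0, 0):
  seg 1: right by d7 = 27/5 → (27/5, 0)
  seg 2: down by d1 = 9/5 → (27/5, -9/5)
  seg 3: down by d3 = 14 → (27/5, -79/5)
  seg 4: down by d4 = -189/20 → (27/5, -127/20)
  seg 5: down by d2 = 5 → (27/5, -227/20)
  seg 6: up by d9 = 90 → (27/5, 1573/20)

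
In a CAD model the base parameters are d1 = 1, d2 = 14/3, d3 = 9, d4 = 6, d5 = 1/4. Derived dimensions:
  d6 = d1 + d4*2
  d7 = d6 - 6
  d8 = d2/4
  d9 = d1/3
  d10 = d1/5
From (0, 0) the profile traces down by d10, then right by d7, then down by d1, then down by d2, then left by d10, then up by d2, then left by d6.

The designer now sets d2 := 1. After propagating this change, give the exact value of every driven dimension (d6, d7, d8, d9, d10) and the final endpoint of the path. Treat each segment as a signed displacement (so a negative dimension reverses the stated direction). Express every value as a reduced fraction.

Apply edit: d2 := 1
  d6 = d1 + d4*2 = 13
  d7 = d6 - 6 = 7
  d8 = d2/4 = 1/4
  d9 = d1/3 = 1/3
  d10 = d1/5 = 1/5
Walk from origin (0, 0):
  seg 1: down by d10 = 1/5 → (0, -1/5)
  seg 2: right by d7 = 7 → (7, -1/5)
  seg 3: down by d1 = 1 → (7, -6/5)
  seg 4: down by d2 = 1 → (7, -11/5)
  seg 5: left by d10 = 1/5 → (34/5, -11/5)
  seg 6: up by d2 = 1 → (34/5, -6/5)
  seg 7: left by d6 = 13 → (-31/5, -6/5)

d6 = 13
d7 = 7
d8 = 1/4
d9 = 1/3
d10 = 1/5
endpoint = (-31/5, -6/5)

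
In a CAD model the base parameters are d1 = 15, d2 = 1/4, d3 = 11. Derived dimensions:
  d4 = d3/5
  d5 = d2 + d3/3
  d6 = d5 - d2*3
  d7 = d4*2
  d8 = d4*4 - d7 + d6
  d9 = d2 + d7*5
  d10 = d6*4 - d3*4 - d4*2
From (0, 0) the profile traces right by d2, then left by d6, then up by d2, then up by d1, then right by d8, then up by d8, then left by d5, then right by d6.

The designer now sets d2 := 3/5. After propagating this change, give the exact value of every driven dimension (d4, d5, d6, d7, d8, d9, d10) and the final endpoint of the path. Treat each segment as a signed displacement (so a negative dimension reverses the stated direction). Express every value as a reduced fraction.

Apply edit: d2 := 3/5
  d4 = d3/5 = 11/5
  d5 = d2 + d3/3 = 64/15
  d6 = d5 - d2*3 = 37/15
  d7 = d4*2 = 22/5
  d8 = d4*4 - d7 + d6 = 103/15
  d9 = d2 + d7*5 = 113/5
  d10 = d6*4 - d3*4 - d4*2 = -578/15
Walk from origin (0, 0):
  seg 1: right by d2 = 3/5 → (3/5, 0)
  seg 2: left by d6 = 37/15 → (-28/15, 0)
  seg 3: up by d2 = 3/5 → (-28/15, 3/5)
  seg 4: up by d1 = 15 → (-28/15, 78/5)
  seg 5: right by d8 = 103/15 → (5, 78/5)
  seg 6: up by d8 = 103/15 → (5, 337/15)
  seg 7: left by d5 = 64/15 → (11/15, 337/15)
  seg 8: right by d6 = 37/15 → (16/5, 337/15)

d4 = 11/5
d5 = 64/15
d6 = 37/15
d7 = 22/5
d8 = 103/15
d9 = 113/5
d10 = -578/15
endpoint = (16/5, 337/15)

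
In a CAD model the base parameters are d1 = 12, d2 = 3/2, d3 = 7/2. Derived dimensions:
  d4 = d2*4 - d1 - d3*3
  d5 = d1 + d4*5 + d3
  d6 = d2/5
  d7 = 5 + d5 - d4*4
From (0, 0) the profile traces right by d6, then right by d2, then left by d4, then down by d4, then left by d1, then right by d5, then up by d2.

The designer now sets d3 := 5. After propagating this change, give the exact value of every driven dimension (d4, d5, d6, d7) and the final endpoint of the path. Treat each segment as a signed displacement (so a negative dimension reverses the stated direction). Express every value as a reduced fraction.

d4 = -21
d5 = -88
d6 = 3/10
d7 = 1
endpoint = (-386/5, 45/2)

Apply edit: d3 := 5
  d4 = d2*4 - d1 - d3*3 = -21
  d5 = d1 + d4*5 + d3 = -88
  d6 = d2/5 = 3/10
  d7 = 5 + d5 - d4*4 = 1
Walk from origin (0, 0):
  seg 1: right by d6 = 3/10 → (3/10, 0)
  seg 2: right by d2 = 3/2 → (9/5, 0)
  seg 3: left by d4 = -21 → (114/5, 0)
  seg 4: down by d4 = -21 → (114/5, 21)
  seg 5: left by d1 = 12 → (54/5, 21)
  seg 6: right by d5 = -88 → (-386/5, 21)
  seg 7: up by d2 = 3/2 → (-386/5, 45/2)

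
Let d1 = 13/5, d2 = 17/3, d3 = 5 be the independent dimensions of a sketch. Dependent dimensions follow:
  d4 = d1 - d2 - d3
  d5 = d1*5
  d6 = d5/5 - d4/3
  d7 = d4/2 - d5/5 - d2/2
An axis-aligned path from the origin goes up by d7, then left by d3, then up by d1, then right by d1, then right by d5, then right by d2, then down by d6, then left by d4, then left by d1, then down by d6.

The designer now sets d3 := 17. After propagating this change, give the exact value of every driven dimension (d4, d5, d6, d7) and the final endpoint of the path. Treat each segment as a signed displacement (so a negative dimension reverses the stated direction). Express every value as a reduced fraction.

d4 = -301/15
d5 = 13
d6 = 418/45
d7 = -232/15
endpoint = (326/15, -283/9)

Apply edit: d3 := 17
  d4 = d1 - d2 - d3 = -301/15
  d5 = d1*5 = 13
  d6 = d5/5 - d4/3 = 418/45
  d7 = d4/2 - d5/5 - d2/2 = -232/15
Walk from origin (0, 0):
  seg 1: up by d7 = -232/15 → (0, -232/15)
  seg 2: left by d3 = 17 → (-17, -232/15)
  seg 3: up by d1 = 13/5 → (-17, -193/15)
  seg 4: right by d1 = 13/5 → (-72/5, -193/15)
  seg 5: right by d5 = 13 → (-7/5, -193/15)
  seg 6: right by d2 = 17/3 → (64/15, -193/15)
  seg 7: down by d6 = 418/45 → (64/15, -997/45)
  seg 8: left by d4 = -301/15 → (73/3, -997/45)
  seg 9: left by d1 = 13/5 → (326/15, -997/45)
  seg 10: down by d6 = 418/45 → (326/15, -283/9)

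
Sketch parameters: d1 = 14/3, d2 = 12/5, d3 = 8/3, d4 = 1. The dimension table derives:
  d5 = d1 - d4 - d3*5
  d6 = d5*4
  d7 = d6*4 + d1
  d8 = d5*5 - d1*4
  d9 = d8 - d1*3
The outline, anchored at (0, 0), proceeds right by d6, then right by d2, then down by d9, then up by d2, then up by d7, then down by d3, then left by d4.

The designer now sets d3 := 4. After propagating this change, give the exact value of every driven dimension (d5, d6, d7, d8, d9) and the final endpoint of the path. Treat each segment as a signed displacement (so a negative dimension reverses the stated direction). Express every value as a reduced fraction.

Apply edit: d3 := 4
  d5 = d1 - d4 - d3*5 = -49/3
  d6 = d5*4 = -196/3
  d7 = d6*4 + d1 = -770/3
  d8 = d5*5 - d1*4 = -301/3
  d9 = d8 - d1*3 = -343/3
Walk from origin (0, 0):
  seg 1: right by d6 = -196/3 → (-196/3, 0)
  seg 2: right by d2 = 12/5 → (-944/15, 0)
  seg 3: down by d9 = -343/3 → (-944/15, 343/3)
  seg 4: up by d2 = 12/5 → (-944/15, 1751/15)
  seg 5: up by d7 = -770/3 → (-944/15, -2099/15)
  seg 6: down by d3 = 4 → (-944/15, -2159/15)
  seg 7: left by d4 = 1 → (-959/15, -2159/15)

d5 = -49/3
d6 = -196/3
d7 = -770/3
d8 = -301/3
d9 = -343/3
endpoint = (-959/15, -2159/15)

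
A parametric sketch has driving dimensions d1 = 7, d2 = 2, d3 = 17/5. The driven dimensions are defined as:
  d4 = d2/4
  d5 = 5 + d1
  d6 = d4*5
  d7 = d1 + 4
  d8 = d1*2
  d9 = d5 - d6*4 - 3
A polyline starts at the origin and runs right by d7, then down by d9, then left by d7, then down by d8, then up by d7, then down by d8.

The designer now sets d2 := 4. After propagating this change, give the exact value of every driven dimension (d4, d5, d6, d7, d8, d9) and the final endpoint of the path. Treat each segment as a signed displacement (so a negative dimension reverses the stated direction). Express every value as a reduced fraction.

d4 = 1
d5 = 12
d6 = 5
d7 = 11
d8 = 14
d9 = -11
endpoint = (0, -6)

Apply edit: d2 := 4
  d4 = d2/4 = 1
  d5 = 5 + d1 = 12
  d6 = d4*5 = 5
  d7 = d1 + 4 = 11
  d8 = d1*2 = 14
  d9 = d5 - d6*4 - 3 = -11
Walk from origin (0, 0):
  seg 1: right by d7 = 11 → (11, 0)
  seg 2: down by d9 = -11 → (11, 11)
  seg 3: left by d7 = 11 → (0, 11)
  seg 4: down by d8 = 14 → (0, -3)
  seg 5: up by d7 = 11 → (0, 8)
  seg 6: down by d8 = 14 → (0, -6)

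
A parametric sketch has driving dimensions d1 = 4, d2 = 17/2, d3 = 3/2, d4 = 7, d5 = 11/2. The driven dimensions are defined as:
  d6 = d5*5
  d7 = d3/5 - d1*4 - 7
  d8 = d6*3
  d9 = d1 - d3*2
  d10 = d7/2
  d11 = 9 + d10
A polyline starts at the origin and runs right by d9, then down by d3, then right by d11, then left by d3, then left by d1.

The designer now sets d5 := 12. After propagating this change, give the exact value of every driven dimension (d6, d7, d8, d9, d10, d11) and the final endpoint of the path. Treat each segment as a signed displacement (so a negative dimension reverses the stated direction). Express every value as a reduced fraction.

d6 = 60
d7 = -227/10
d8 = 180
d9 = 1
d10 = -227/20
d11 = -47/20
endpoint = (-137/20, -3/2)

Apply edit: d5 := 12
  d6 = d5*5 = 60
  d7 = d3/5 - d1*4 - 7 = -227/10
  d8 = d6*3 = 180
  d9 = d1 - d3*2 = 1
  d10 = d7/2 = -227/20
  d11 = 9 + d10 = -47/20
Walk from origin (0, 0):
  seg 1: right by d9 = 1 → (1, 0)
  seg 2: down by d3 = 3/2 → (1, -3/2)
  seg 3: right by d11 = -47/20 → (-27/20, -3/2)
  seg 4: left by d3 = 3/2 → (-57/20, -3/2)
  seg 5: left by d1 = 4 → (-137/20, -3/2)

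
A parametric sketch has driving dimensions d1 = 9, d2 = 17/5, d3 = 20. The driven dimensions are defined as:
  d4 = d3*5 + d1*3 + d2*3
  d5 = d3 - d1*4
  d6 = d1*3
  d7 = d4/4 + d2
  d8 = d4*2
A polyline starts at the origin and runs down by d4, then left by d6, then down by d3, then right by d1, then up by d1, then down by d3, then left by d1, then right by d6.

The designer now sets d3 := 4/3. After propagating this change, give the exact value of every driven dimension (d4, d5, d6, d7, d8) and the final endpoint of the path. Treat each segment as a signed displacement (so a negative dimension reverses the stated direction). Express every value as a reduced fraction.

d4 = 658/15
d5 = -104/3
d6 = 27
d7 = 431/30
d8 = 1316/15
endpoint = (0, -563/15)

Apply edit: d3 := 4/3
  d4 = d3*5 + d1*3 + d2*3 = 658/15
  d5 = d3 - d1*4 = -104/3
  d6 = d1*3 = 27
  d7 = d4/4 + d2 = 431/30
  d8 = d4*2 = 1316/15
Walk from origin (0, 0):
  seg 1: down by d4 = 658/15 → (0, -658/15)
  seg 2: left by d6 = 27 → (-27, -658/15)
  seg 3: down by d3 = 4/3 → (-27, -226/5)
  seg 4: right by d1 = 9 → (-18, -226/5)
  seg 5: up by d1 = 9 → (-18, -181/5)
  seg 6: down by d3 = 4/3 → (-18, -563/15)
  seg 7: left by d1 = 9 → (-27, -563/15)
  seg 8: right by d6 = 27 → (0, -563/15)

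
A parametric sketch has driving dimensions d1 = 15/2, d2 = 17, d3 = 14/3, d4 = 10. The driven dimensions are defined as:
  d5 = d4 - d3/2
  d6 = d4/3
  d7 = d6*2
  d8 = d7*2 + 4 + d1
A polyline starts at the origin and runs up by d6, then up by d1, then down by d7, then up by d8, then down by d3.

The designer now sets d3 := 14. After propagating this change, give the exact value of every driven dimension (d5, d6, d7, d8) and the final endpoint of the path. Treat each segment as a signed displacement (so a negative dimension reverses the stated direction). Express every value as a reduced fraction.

d5 = 3
d6 = 10/3
d7 = 20/3
d8 = 149/6
endpoint = (0, 15)

Apply edit: d3 := 14
  d5 = d4 - d3/2 = 3
  d6 = d4/3 = 10/3
  d7 = d6*2 = 20/3
  d8 = d7*2 + 4 + d1 = 149/6
Walk from origin (0, 0):
  seg 1: up by d6 = 10/3 → (0, 10/3)
  seg 2: up by d1 = 15/2 → (0, 65/6)
  seg 3: down by d7 = 20/3 → (0, 25/6)
  seg 4: up by d8 = 149/6 → (0, 29)
  seg 5: down by d3 = 14 → (0, 15)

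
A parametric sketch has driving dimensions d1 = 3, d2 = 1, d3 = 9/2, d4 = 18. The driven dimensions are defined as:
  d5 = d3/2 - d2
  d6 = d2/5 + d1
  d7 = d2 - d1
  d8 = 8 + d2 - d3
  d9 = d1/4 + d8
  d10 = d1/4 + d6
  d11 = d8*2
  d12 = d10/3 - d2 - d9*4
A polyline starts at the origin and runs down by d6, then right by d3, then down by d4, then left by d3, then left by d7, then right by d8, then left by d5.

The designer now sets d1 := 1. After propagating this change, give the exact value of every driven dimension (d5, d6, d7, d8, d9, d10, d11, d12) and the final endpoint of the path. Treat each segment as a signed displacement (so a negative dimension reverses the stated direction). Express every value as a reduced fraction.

d5 = 5/4
d6 = 6/5
d7 = 0
d8 = 9/2
d9 = 19/4
d10 = 29/20
d11 = 9
d12 = -1171/60
endpoint = (13/4, -96/5)

Apply edit: d1 := 1
  d5 = d3/2 - d2 = 5/4
  d6 = d2/5 + d1 = 6/5
  d7 = d2 - d1 = 0
  d8 = 8 + d2 - d3 = 9/2
  d9 = d1/4 + d8 = 19/4
  d10 = d1/4 + d6 = 29/20
  d11 = d8*2 = 9
  d12 = d10/3 - d2 - d9*4 = -1171/60
Walk from origin (0, 0):
  seg 1: down by d6 = 6/5 → (0, -6/5)
  seg 2: right by d3 = 9/2 → (9/2, -6/5)
  seg 3: down by d4 = 18 → (9/2, -96/5)
  seg 4: left by d3 = 9/2 → (0, -96/5)
  seg 5: left by d7 = 0 → (0, -96/5)
  seg 6: right by d8 = 9/2 → (9/2, -96/5)
  seg 7: left by d5 = 5/4 → (13/4, -96/5)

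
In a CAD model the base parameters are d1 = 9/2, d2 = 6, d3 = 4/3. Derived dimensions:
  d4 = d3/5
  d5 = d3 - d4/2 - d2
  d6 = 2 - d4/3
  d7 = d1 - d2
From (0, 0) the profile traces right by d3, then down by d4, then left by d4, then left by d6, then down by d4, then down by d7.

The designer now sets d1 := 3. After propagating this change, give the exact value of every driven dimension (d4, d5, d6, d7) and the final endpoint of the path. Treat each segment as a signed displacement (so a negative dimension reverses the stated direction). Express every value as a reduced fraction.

Apply edit: d1 := 3
  d4 = d3/5 = 4/15
  d5 = d3 - d4/2 - d2 = -24/5
  d6 = 2 - d4/3 = 86/45
  d7 = d1 - d2 = -3
Walk from origin (0, 0):
  seg 1: right by d3 = 4/3 → (4/3, 0)
  seg 2: down by d4 = 4/15 → (4/3, -4/15)
  seg 3: left by d4 = 4/15 → (16/15, -4/15)
  seg 4: left by d6 = 86/45 → (-38/45, -4/15)
  seg 5: down by d4 = 4/15 → (-38/45, -8/15)
  seg 6: down by d7 = -3 → (-38/45, 37/15)

d4 = 4/15
d5 = -24/5
d6 = 86/45
d7 = -3
endpoint = (-38/45, 37/15)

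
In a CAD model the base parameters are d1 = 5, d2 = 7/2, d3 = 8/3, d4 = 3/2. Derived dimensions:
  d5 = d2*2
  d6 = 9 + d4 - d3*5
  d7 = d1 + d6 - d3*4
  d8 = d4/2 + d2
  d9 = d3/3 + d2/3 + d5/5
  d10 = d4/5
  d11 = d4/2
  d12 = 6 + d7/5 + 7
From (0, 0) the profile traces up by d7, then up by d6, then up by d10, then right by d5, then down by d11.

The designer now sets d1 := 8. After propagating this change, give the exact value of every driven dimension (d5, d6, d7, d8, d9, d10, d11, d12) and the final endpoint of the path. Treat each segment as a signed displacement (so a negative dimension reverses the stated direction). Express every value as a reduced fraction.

d5 = 7
d6 = -17/6
d7 = -11/2
d8 = 17/4
d9 = 311/90
d10 = 3/10
d11 = 3/4
d12 = 119/10
endpoint = (7, -527/60)

Apply edit: d1 := 8
  d5 = d2*2 = 7
  d6 = 9 + d4 - d3*5 = -17/6
  d7 = d1 + d6 - d3*4 = -11/2
  d8 = d4/2 + d2 = 17/4
  d9 = d3/3 + d2/3 + d5/5 = 311/90
  d10 = d4/5 = 3/10
  d11 = d4/2 = 3/4
  d12 = 6 + d7/5 + 7 = 119/10
Walk from origin (0, 0):
  seg 1: up by d7 = -11/2 → (0, -11/2)
  seg 2: up by d6 = -17/6 → (0, -25/3)
  seg 3: up by d10 = 3/10 → (0, -241/30)
  seg 4: right by d5 = 7 → (7, -241/30)
  seg 5: down by d11 = 3/4 → (7, -527/60)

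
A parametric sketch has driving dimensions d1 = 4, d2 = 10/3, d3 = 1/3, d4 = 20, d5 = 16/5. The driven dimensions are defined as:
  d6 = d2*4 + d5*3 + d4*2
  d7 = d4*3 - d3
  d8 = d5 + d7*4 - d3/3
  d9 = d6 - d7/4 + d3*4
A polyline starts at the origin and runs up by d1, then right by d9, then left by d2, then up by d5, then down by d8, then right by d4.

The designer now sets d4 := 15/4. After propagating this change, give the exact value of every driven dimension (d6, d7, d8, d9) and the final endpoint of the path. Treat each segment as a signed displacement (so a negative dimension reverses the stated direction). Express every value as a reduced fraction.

d6 = 913/30
d7 = 131/12
d8 = 2104/45
d9 = 2323/80
endpoint = (7069/240, -356/9)

Apply edit: d4 := 15/4
  d6 = d2*4 + d5*3 + d4*2 = 913/30
  d7 = d4*3 - d3 = 131/12
  d8 = d5 + d7*4 - d3/3 = 2104/45
  d9 = d6 - d7/4 + d3*4 = 2323/80
Walk from origin (0, 0):
  seg 1: up by d1 = 4 → (0, 4)
  seg 2: right by d9 = 2323/80 → (2323/80, 4)
  seg 3: left by d2 = 10/3 → (6169/240, 4)
  seg 4: up by d5 = 16/5 → (6169/240, 36/5)
  seg 5: down by d8 = 2104/45 → (6169/240, -356/9)
  seg 6: right by d4 = 15/4 → (7069/240, -356/9)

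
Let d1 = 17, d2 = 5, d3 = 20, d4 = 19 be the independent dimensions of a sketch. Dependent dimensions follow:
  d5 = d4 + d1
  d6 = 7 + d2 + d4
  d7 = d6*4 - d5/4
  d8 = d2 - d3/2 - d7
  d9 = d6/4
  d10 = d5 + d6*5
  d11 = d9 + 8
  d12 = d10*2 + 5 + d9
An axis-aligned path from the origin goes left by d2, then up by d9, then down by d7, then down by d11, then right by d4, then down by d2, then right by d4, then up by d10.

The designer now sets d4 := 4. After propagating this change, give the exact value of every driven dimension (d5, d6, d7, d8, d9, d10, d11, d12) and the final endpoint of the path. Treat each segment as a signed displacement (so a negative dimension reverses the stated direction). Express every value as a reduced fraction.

Apply edit: d4 := 4
  d5 = d4 + d1 = 21
  d6 = 7 + d2 + d4 = 16
  d7 = d6*4 - d5/4 = 235/4
  d8 = d2 - d3/2 - d7 = -255/4
  d9 = d6/4 = 4
  d10 = d5 + d6*5 = 101
  d11 = d9 + 8 = 12
  d12 = d10*2 + 5 + d9 = 211
Walk from origin (0, 0):
  seg 1: left by d2 = 5 → (-5, 0)
  seg 2: up by d9 = 4 → (-5, 4)
  seg 3: down by d7 = 235/4 → (-5, -219/4)
  seg 4: down by d11 = 12 → (-5, -267/4)
  seg 5: right by d4 = 4 → (-1, -267/4)
  seg 6: down by d2 = 5 → (-1, -287/4)
  seg 7: right by d4 = 4 → (3, -287/4)
  seg 8: up by d10 = 101 → (3, 117/4)

d5 = 21
d6 = 16
d7 = 235/4
d8 = -255/4
d9 = 4
d10 = 101
d11 = 12
d12 = 211
endpoint = (3, 117/4)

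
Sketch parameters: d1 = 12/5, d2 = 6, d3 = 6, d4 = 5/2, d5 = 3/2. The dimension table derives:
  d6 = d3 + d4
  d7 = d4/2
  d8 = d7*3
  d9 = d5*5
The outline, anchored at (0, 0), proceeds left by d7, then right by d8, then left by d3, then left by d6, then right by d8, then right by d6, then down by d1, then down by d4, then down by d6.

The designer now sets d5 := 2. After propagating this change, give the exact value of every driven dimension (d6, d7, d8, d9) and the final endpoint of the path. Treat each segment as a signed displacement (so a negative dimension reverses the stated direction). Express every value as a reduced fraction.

d6 = 17/2
d7 = 5/4
d8 = 15/4
d9 = 10
endpoint = (1/4, -67/5)

Apply edit: d5 := 2
  d6 = d3 + d4 = 17/2
  d7 = d4/2 = 5/4
  d8 = d7*3 = 15/4
  d9 = d5*5 = 10
Walk from origin (0, 0):
  seg 1: left by d7 = 5/4 → (-5/4, 0)
  seg 2: right by d8 = 15/4 → (5/2, 0)
  seg 3: left by d3 = 6 → (-7/2, 0)
  seg 4: left by d6 = 17/2 → (-12, 0)
  seg 5: right by d8 = 15/4 → (-33/4, 0)
  seg 6: right by d6 = 17/2 → (1/4, 0)
  seg 7: down by d1 = 12/5 → (1/4, -12/5)
  seg 8: down by d4 = 5/2 → (1/4, -49/10)
  seg 9: down by d6 = 17/2 → (1/4, -67/5)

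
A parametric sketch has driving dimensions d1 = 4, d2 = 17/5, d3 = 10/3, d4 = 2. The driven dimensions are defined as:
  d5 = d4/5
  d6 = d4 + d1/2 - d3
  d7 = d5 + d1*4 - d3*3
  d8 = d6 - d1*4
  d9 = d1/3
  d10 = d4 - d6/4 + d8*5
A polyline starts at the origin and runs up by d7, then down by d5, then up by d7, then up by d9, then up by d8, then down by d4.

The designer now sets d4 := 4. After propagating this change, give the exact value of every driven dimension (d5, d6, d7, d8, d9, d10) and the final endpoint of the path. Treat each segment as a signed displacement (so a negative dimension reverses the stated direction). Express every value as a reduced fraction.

d5 = 4/5
d6 = 8/3
d7 = 34/5
d8 = -40/3
d9 = 4/3
d10 = -190/3
endpoint = (0, -16/5)

Apply edit: d4 := 4
  d5 = d4/5 = 4/5
  d6 = d4 + d1/2 - d3 = 8/3
  d7 = d5 + d1*4 - d3*3 = 34/5
  d8 = d6 - d1*4 = -40/3
  d9 = d1/3 = 4/3
  d10 = d4 - d6/4 + d8*5 = -190/3
Walk from origin (0, 0):
  seg 1: up by d7 = 34/5 → (0, 34/5)
  seg 2: down by d5 = 4/5 → (0, 6)
  seg 3: up by d7 = 34/5 → (0, 64/5)
  seg 4: up by d9 = 4/3 → (0, 212/15)
  seg 5: up by d8 = -40/3 → (0, 4/5)
  seg 6: down by d4 = 4 → (0, -16/5)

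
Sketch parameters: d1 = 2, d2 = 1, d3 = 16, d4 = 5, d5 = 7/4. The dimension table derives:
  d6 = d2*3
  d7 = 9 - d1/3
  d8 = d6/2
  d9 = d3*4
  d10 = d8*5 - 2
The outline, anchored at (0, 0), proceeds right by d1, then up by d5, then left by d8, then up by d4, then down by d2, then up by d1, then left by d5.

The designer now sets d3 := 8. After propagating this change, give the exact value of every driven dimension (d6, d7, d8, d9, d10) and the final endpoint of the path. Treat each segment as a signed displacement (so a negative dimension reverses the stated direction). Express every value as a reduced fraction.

d6 = 3
d7 = 25/3
d8 = 3/2
d9 = 32
d10 = 11/2
endpoint = (-5/4, 31/4)

Apply edit: d3 := 8
  d6 = d2*3 = 3
  d7 = 9 - d1/3 = 25/3
  d8 = d6/2 = 3/2
  d9 = d3*4 = 32
  d10 = d8*5 - 2 = 11/2
Walk from origin (0, 0):
  seg 1: right by d1 = 2 → (2, 0)
  seg 2: up by d5 = 7/4 → (2, 7/4)
  seg 3: left by d8 = 3/2 → (1/2, 7/4)
  seg 4: up by d4 = 5 → (1/2, 27/4)
  seg 5: down by d2 = 1 → (1/2, 23/4)
  seg 6: up by d1 = 2 → (1/2, 31/4)
  seg 7: left by d5 = 7/4 → (-5/4, 31/4)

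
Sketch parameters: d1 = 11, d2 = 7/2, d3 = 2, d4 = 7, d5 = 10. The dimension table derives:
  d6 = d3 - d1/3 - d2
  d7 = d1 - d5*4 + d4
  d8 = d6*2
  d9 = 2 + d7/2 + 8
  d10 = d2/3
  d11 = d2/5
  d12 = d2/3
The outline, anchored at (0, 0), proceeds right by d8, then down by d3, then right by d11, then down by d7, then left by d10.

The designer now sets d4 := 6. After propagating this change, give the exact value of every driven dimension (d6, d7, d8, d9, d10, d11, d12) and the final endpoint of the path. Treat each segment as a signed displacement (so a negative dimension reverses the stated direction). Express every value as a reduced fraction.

d6 = -31/6
d7 = -23
d8 = -31/3
d9 = -3/2
d10 = 7/6
d11 = 7/10
d12 = 7/6
endpoint = (-54/5, 21)

Apply edit: d4 := 6
  d6 = d3 - d1/3 - d2 = -31/6
  d7 = d1 - d5*4 + d4 = -23
  d8 = d6*2 = -31/3
  d9 = 2 + d7/2 + 8 = -3/2
  d10 = d2/3 = 7/6
  d11 = d2/5 = 7/10
  d12 = d2/3 = 7/6
Walk from origin (0, 0):
  seg 1: right by d8 = -31/3 → (-31/3, 0)
  seg 2: down by d3 = 2 → (-31/3, -2)
  seg 3: right by d11 = 7/10 → (-289/30, -2)
  seg 4: down by d7 = -23 → (-289/30, 21)
  seg 5: left by d10 = 7/6 → (-54/5, 21)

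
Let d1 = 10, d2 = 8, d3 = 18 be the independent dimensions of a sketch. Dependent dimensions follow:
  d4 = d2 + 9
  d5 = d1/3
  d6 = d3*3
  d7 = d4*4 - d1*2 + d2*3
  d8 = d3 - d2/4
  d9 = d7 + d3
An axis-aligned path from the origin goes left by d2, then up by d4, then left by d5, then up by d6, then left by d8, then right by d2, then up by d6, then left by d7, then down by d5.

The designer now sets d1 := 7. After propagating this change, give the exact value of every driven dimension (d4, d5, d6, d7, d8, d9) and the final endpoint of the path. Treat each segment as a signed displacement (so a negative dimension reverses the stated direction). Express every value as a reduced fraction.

d4 = 17
d5 = 7/3
d6 = 54
d7 = 78
d8 = 16
d9 = 96
endpoint = (-289/3, 368/3)

Apply edit: d1 := 7
  d4 = d2 + 9 = 17
  d5 = d1/3 = 7/3
  d6 = d3*3 = 54
  d7 = d4*4 - d1*2 + d2*3 = 78
  d8 = d3 - d2/4 = 16
  d9 = d7 + d3 = 96
Walk from origin (0, 0):
  seg 1: left by d2 = 8 → (-8, 0)
  seg 2: up by d4 = 17 → (-8, 17)
  seg 3: left by d5 = 7/3 → (-31/3, 17)
  seg 4: up by d6 = 54 → (-31/3, 71)
  seg 5: left by d8 = 16 → (-79/3, 71)
  seg 6: right by d2 = 8 → (-55/3, 71)
  seg 7: up by d6 = 54 → (-55/3, 125)
  seg 8: left by d7 = 78 → (-289/3, 125)
  seg 9: down by d5 = 7/3 → (-289/3, 368/3)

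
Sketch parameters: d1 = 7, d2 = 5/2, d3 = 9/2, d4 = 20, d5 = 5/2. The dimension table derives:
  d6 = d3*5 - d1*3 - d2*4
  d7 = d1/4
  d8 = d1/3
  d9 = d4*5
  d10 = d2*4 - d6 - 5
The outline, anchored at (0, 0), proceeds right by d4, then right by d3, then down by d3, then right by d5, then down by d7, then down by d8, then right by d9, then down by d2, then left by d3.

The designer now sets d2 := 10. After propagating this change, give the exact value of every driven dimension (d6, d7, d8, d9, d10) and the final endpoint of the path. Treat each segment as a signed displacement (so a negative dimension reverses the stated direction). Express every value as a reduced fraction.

Apply edit: d2 := 10
  d6 = d3*5 - d1*3 - d2*4 = -77/2
  d7 = d1/4 = 7/4
  d8 = d1/3 = 7/3
  d9 = d4*5 = 100
  d10 = d2*4 - d6 - 5 = 147/2
Walk from origin (0, 0):
  seg 1: right by d4 = 20 → (20, 0)
  seg 2: right by d3 = 9/2 → (49/2, 0)
  seg 3: down by d3 = 9/2 → (49/2, -9/2)
  seg 4: right by d5 = 5/2 → (27, -9/2)
  seg 5: down by d7 = 7/4 → (27, -25/4)
  seg 6: down by d8 = 7/3 → (27, -103/12)
  seg 7: right by d9 = 100 → (127, -103/12)
  seg 8: down by d2 = 10 → (127, -223/12)
  seg 9: left by d3 = 9/2 → (245/2, -223/12)

d6 = -77/2
d7 = 7/4
d8 = 7/3
d9 = 100
d10 = 147/2
endpoint = (245/2, -223/12)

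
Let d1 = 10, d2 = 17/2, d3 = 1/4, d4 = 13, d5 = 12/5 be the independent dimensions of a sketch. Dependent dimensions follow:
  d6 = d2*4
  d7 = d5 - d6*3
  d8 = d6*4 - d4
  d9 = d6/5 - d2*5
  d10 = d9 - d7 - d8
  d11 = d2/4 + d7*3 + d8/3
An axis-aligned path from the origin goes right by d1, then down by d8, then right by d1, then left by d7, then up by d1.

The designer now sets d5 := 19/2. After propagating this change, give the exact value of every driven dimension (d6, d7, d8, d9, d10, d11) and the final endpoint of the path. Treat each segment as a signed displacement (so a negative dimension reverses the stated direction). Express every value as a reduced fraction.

Apply edit: d5 := 19/2
  d6 = d2*4 = 34
  d7 = d5 - d6*3 = -185/2
  d8 = d6*4 - d4 = 123
  d9 = d6/5 - d2*5 = -357/10
  d10 = d9 - d7 - d8 = -331/5
  d11 = d2/4 + d7*3 + d8/3 = -1875/8
Walk from origin (0, 0):
  seg 1: right by d1 = 10 → (10, 0)
  seg 2: down by d8 = 123 → (10, -123)
  seg 3: right by d1 = 10 → (20, -123)
  seg 4: left by d7 = -185/2 → (225/2, -123)
  seg 5: up by d1 = 10 → (225/2, -113)

d6 = 34
d7 = -185/2
d8 = 123
d9 = -357/10
d10 = -331/5
d11 = -1875/8
endpoint = (225/2, -113)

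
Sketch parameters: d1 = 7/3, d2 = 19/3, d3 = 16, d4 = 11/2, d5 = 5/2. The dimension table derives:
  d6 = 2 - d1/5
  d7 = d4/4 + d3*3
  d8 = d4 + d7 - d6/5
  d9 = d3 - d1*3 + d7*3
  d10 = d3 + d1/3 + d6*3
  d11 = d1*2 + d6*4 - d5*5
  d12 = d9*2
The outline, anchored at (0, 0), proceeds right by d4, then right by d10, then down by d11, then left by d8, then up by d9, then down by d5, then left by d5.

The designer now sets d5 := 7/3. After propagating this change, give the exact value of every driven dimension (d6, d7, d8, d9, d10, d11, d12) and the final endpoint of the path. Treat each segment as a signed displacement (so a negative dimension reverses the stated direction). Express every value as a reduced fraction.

Apply edit: d5 := 7/3
  d6 = 2 - d1/5 = 23/15
  d7 = d4/4 + d3*3 = 395/8
  d8 = d4 + d7 - d6/5 = 32741/600
  d9 = d3 - d1*3 + d7*3 = 1257/8
  d10 = d3 + d1/3 + d6*3 = 962/45
  d11 = d1*2 + d6*4 - d5*5 = -13/15
  d12 = d9*2 = 1257/4
Walk from origin (0, 0):
  seg 1: right by d4 = 11/2 → (11/2, 0)
  seg 2: right by d10 = 962/45 → (2419/90, 0)
  seg 3: down by d11 = -13/15 → (2419/90, 13/15)
  seg 4: left by d8 = 32741/600 → (-49843/1800, 13/15)
  seg 5: up by d9 = 1257/8 → (-49843/1800, 18959/120)
  seg 6: down by d5 = 7/3 → (-49843/1800, 18679/120)
  seg 7: left by d5 = 7/3 → (-54043/1800, 18679/120)

d6 = 23/15
d7 = 395/8
d8 = 32741/600
d9 = 1257/8
d10 = 962/45
d11 = -13/15
d12 = 1257/4
endpoint = (-54043/1800, 18679/120)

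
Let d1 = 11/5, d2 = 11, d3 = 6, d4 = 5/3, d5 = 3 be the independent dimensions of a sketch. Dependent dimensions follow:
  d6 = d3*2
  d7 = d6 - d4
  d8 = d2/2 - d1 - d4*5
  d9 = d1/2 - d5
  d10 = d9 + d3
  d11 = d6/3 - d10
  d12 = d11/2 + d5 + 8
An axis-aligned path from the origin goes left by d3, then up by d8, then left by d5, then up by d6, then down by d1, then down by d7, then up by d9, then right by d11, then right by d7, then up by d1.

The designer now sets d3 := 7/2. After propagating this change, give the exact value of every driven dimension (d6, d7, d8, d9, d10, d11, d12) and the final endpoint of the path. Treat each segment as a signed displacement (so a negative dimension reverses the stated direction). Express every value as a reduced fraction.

d6 = 7
d7 = 16/3
d8 = -151/30
d9 = -19/10
d10 = 8/5
d11 = 11/15
d12 = 341/30
endpoint = (-13/30, -79/15)

Apply edit: d3 := 7/2
  d6 = d3*2 = 7
  d7 = d6 - d4 = 16/3
  d8 = d2/2 - d1 - d4*5 = -151/30
  d9 = d1/2 - d5 = -19/10
  d10 = d9 + d3 = 8/5
  d11 = d6/3 - d10 = 11/15
  d12 = d11/2 + d5 + 8 = 341/30
Walk from origin (0, 0):
  seg 1: left by d3 = 7/2 → (-7/2, 0)
  seg 2: up by d8 = -151/30 → (-7/2, -151/30)
  seg 3: left by d5 = 3 → (-13/2, -151/30)
  seg 4: up by d6 = 7 → (-13/2, 59/30)
  seg 5: down by d1 = 11/5 → (-13/2, -7/30)
  seg 6: down by d7 = 16/3 → (-13/2, -167/30)
  seg 7: up by d9 = -19/10 → (-13/2, -112/15)
  seg 8: right by d11 = 11/15 → (-173/30, -112/15)
  seg 9: right by d7 = 16/3 → (-13/30, -112/15)
  seg 10: up by d1 = 11/5 → (-13/30, -79/15)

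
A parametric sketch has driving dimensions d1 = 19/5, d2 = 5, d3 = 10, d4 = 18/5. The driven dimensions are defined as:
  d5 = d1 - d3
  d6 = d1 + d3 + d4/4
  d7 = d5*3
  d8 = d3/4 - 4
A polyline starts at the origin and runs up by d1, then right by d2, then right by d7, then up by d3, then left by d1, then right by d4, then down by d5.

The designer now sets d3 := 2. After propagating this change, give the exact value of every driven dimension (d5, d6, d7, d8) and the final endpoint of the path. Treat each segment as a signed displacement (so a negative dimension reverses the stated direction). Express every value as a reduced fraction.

Apply edit: d3 := 2
  d5 = d1 - d3 = 9/5
  d6 = d1 + d3 + d4/4 = 67/10
  d7 = d5*3 = 27/5
  d8 = d3/4 - 4 = -7/2
Walk from origin (0, 0):
  seg 1: up by d1 = 19/5 → (0, 19/5)
  seg 2: right by d2 = 5 → (5, 19/5)
  seg 3: right by d7 = 27/5 → (52/5, 19/5)
  seg 4: up by d3 = 2 → (52/5, 29/5)
  seg 5: left by d1 = 19/5 → (33/5, 29/5)
  seg 6: right by d4 = 18/5 → (51/5, 29/5)
  seg 7: down by d5 = 9/5 → (51/5, 4)

d5 = 9/5
d6 = 67/10
d7 = 27/5
d8 = -7/2
endpoint = (51/5, 4)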